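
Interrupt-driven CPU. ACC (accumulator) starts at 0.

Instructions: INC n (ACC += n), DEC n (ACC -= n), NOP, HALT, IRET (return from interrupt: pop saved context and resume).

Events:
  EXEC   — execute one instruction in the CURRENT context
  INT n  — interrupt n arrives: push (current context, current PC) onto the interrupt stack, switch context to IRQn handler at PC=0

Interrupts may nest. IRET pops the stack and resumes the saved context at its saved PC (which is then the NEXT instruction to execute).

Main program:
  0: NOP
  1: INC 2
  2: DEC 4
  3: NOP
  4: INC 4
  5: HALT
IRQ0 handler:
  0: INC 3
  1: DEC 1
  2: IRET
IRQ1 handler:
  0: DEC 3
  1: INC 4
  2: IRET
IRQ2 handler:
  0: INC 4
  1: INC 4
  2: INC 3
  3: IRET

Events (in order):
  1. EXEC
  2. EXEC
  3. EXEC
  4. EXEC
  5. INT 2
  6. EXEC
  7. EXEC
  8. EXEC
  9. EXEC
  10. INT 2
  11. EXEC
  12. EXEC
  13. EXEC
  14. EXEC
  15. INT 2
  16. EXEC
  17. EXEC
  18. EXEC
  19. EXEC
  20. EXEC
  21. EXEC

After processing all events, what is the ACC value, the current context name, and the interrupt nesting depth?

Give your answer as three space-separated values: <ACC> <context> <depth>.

Answer: 35 MAIN 0

Derivation:
Event 1 (EXEC): [MAIN] PC=0: NOP
Event 2 (EXEC): [MAIN] PC=1: INC 2 -> ACC=2
Event 3 (EXEC): [MAIN] PC=2: DEC 4 -> ACC=-2
Event 4 (EXEC): [MAIN] PC=3: NOP
Event 5 (INT 2): INT 2 arrives: push (MAIN, PC=4), enter IRQ2 at PC=0 (depth now 1)
Event 6 (EXEC): [IRQ2] PC=0: INC 4 -> ACC=2
Event 7 (EXEC): [IRQ2] PC=1: INC 4 -> ACC=6
Event 8 (EXEC): [IRQ2] PC=2: INC 3 -> ACC=9
Event 9 (EXEC): [IRQ2] PC=3: IRET -> resume MAIN at PC=4 (depth now 0)
Event 10 (INT 2): INT 2 arrives: push (MAIN, PC=4), enter IRQ2 at PC=0 (depth now 1)
Event 11 (EXEC): [IRQ2] PC=0: INC 4 -> ACC=13
Event 12 (EXEC): [IRQ2] PC=1: INC 4 -> ACC=17
Event 13 (EXEC): [IRQ2] PC=2: INC 3 -> ACC=20
Event 14 (EXEC): [IRQ2] PC=3: IRET -> resume MAIN at PC=4 (depth now 0)
Event 15 (INT 2): INT 2 arrives: push (MAIN, PC=4), enter IRQ2 at PC=0 (depth now 1)
Event 16 (EXEC): [IRQ2] PC=0: INC 4 -> ACC=24
Event 17 (EXEC): [IRQ2] PC=1: INC 4 -> ACC=28
Event 18 (EXEC): [IRQ2] PC=2: INC 3 -> ACC=31
Event 19 (EXEC): [IRQ2] PC=3: IRET -> resume MAIN at PC=4 (depth now 0)
Event 20 (EXEC): [MAIN] PC=4: INC 4 -> ACC=35
Event 21 (EXEC): [MAIN] PC=5: HALT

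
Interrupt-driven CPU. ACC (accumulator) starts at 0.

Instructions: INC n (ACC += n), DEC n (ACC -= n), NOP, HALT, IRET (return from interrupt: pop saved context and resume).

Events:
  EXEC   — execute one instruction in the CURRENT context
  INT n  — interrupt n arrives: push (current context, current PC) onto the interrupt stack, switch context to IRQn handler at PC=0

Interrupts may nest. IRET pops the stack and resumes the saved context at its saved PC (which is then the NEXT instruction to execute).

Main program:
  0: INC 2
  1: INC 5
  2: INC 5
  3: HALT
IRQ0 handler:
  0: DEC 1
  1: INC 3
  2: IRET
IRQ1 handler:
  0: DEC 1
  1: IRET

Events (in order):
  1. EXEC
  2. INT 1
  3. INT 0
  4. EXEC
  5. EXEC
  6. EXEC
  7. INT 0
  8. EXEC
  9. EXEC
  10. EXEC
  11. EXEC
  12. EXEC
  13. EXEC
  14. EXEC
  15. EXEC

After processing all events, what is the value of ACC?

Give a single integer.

Event 1 (EXEC): [MAIN] PC=0: INC 2 -> ACC=2
Event 2 (INT 1): INT 1 arrives: push (MAIN, PC=1), enter IRQ1 at PC=0 (depth now 1)
Event 3 (INT 0): INT 0 arrives: push (IRQ1, PC=0), enter IRQ0 at PC=0 (depth now 2)
Event 4 (EXEC): [IRQ0] PC=0: DEC 1 -> ACC=1
Event 5 (EXEC): [IRQ0] PC=1: INC 3 -> ACC=4
Event 6 (EXEC): [IRQ0] PC=2: IRET -> resume IRQ1 at PC=0 (depth now 1)
Event 7 (INT 0): INT 0 arrives: push (IRQ1, PC=0), enter IRQ0 at PC=0 (depth now 2)
Event 8 (EXEC): [IRQ0] PC=0: DEC 1 -> ACC=3
Event 9 (EXEC): [IRQ0] PC=1: INC 3 -> ACC=6
Event 10 (EXEC): [IRQ0] PC=2: IRET -> resume IRQ1 at PC=0 (depth now 1)
Event 11 (EXEC): [IRQ1] PC=0: DEC 1 -> ACC=5
Event 12 (EXEC): [IRQ1] PC=1: IRET -> resume MAIN at PC=1 (depth now 0)
Event 13 (EXEC): [MAIN] PC=1: INC 5 -> ACC=10
Event 14 (EXEC): [MAIN] PC=2: INC 5 -> ACC=15
Event 15 (EXEC): [MAIN] PC=3: HALT

Answer: 15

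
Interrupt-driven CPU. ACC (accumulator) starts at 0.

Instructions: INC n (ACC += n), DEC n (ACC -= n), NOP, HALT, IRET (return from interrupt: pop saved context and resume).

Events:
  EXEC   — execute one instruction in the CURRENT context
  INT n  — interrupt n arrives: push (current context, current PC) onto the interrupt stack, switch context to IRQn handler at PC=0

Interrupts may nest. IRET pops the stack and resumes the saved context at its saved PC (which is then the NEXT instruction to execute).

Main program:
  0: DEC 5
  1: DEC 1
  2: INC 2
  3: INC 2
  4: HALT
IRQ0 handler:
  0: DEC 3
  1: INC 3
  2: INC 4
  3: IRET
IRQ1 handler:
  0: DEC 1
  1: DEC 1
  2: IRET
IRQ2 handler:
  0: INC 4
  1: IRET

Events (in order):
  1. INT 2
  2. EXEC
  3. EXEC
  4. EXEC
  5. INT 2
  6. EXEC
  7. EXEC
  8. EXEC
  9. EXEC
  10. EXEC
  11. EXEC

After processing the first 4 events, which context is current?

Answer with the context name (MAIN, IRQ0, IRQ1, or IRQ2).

Answer: MAIN

Derivation:
Event 1 (INT 2): INT 2 arrives: push (MAIN, PC=0), enter IRQ2 at PC=0 (depth now 1)
Event 2 (EXEC): [IRQ2] PC=0: INC 4 -> ACC=4
Event 3 (EXEC): [IRQ2] PC=1: IRET -> resume MAIN at PC=0 (depth now 0)
Event 4 (EXEC): [MAIN] PC=0: DEC 5 -> ACC=-1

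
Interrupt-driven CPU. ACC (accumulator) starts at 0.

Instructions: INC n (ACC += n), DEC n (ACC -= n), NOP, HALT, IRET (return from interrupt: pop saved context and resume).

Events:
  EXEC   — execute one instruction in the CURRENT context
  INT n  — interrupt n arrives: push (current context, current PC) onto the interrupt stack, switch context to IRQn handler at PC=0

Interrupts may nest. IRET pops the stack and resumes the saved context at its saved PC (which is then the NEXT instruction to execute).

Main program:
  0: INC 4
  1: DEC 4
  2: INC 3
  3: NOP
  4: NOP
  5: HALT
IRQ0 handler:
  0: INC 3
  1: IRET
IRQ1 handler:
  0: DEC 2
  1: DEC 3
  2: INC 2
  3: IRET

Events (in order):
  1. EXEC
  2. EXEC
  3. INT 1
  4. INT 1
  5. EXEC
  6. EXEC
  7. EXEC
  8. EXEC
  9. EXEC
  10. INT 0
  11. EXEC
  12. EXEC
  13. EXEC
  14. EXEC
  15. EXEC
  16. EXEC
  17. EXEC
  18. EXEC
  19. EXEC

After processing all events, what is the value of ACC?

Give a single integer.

Event 1 (EXEC): [MAIN] PC=0: INC 4 -> ACC=4
Event 2 (EXEC): [MAIN] PC=1: DEC 4 -> ACC=0
Event 3 (INT 1): INT 1 arrives: push (MAIN, PC=2), enter IRQ1 at PC=0 (depth now 1)
Event 4 (INT 1): INT 1 arrives: push (IRQ1, PC=0), enter IRQ1 at PC=0 (depth now 2)
Event 5 (EXEC): [IRQ1] PC=0: DEC 2 -> ACC=-2
Event 6 (EXEC): [IRQ1] PC=1: DEC 3 -> ACC=-5
Event 7 (EXEC): [IRQ1] PC=2: INC 2 -> ACC=-3
Event 8 (EXEC): [IRQ1] PC=3: IRET -> resume IRQ1 at PC=0 (depth now 1)
Event 9 (EXEC): [IRQ1] PC=0: DEC 2 -> ACC=-5
Event 10 (INT 0): INT 0 arrives: push (IRQ1, PC=1), enter IRQ0 at PC=0 (depth now 2)
Event 11 (EXEC): [IRQ0] PC=0: INC 3 -> ACC=-2
Event 12 (EXEC): [IRQ0] PC=1: IRET -> resume IRQ1 at PC=1 (depth now 1)
Event 13 (EXEC): [IRQ1] PC=1: DEC 3 -> ACC=-5
Event 14 (EXEC): [IRQ1] PC=2: INC 2 -> ACC=-3
Event 15 (EXEC): [IRQ1] PC=3: IRET -> resume MAIN at PC=2 (depth now 0)
Event 16 (EXEC): [MAIN] PC=2: INC 3 -> ACC=0
Event 17 (EXEC): [MAIN] PC=3: NOP
Event 18 (EXEC): [MAIN] PC=4: NOP
Event 19 (EXEC): [MAIN] PC=5: HALT

Answer: 0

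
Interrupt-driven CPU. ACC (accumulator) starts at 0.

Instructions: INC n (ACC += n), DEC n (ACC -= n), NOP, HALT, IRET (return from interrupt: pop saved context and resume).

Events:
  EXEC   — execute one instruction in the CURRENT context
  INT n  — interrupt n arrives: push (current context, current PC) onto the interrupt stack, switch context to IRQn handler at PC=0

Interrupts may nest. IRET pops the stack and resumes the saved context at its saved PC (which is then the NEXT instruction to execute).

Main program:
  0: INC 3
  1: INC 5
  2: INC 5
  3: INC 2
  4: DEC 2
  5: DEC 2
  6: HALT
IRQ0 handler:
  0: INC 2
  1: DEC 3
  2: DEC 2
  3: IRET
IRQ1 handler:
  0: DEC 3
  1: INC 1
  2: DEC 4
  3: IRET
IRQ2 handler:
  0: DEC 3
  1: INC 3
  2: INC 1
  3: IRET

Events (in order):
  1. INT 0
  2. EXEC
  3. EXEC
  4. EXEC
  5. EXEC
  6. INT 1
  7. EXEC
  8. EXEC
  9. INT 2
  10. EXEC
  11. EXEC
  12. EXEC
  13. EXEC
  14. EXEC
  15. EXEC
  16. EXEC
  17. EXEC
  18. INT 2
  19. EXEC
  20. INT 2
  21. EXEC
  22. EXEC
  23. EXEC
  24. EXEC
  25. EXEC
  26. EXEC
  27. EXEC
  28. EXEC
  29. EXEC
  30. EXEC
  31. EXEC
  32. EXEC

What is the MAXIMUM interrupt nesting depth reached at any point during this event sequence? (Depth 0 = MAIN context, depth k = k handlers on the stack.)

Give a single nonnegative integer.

Event 1 (INT 0): INT 0 arrives: push (MAIN, PC=0), enter IRQ0 at PC=0 (depth now 1) [depth=1]
Event 2 (EXEC): [IRQ0] PC=0: INC 2 -> ACC=2 [depth=1]
Event 3 (EXEC): [IRQ0] PC=1: DEC 3 -> ACC=-1 [depth=1]
Event 4 (EXEC): [IRQ0] PC=2: DEC 2 -> ACC=-3 [depth=1]
Event 5 (EXEC): [IRQ0] PC=3: IRET -> resume MAIN at PC=0 (depth now 0) [depth=0]
Event 6 (INT 1): INT 1 arrives: push (MAIN, PC=0), enter IRQ1 at PC=0 (depth now 1) [depth=1]
Event 7 (EXEC): [IRQ1] PC=0: DEC 3 -> ACC=-6 [depth=1]
Event 8 (EXEC): [IRQ1] PC=1: INC 1 -> ACC=-5 [depth=1]
Event 9 (INT 2): INT 2 arrives: push (IRQ1, PC=2), enter IRQ2 at PC=0 (depth now 2) [depth=2]
Event 10 (EXEC): [IRQ2] PC=0: DEC 3 -> ACC=-8 [depth=2]
Event 11 (EXEC): [IRQ2] PC=1: INC 3 -> ACC=-5 [depth=2]
Event 12 (EXEC): [IRQ2] PC=2: INC 1 -> ACC=-4 [depth=2]
Event 13 (EXEC): [IRQ2] PC=3: IRET -> resume IRQ1 at PC=2 (depth now 1) [depth=1]
Event 14 (EXEC): [IRQ1] PC=2: DEC 4 -> ACC=-8 [depth=1]
Event 15 (EXEC): [IRQ1] PC=3: IRET -> resume MAIN at PC=0 (depth now 0) [depth=0]
Event 16 (EXEC): [MAIN] PC=0: INC 3 -> ACC=-5 [depth=0]
Event 17 (EXEC): [MAIN] PC=1: INC 5 -> ACC=0 [depth=0]
Event 18 (INT 2): INT 2 arrives: push (MAIN, PC=2), enter IRQ2 at PC=0 (depth now 1) [depth=1]
Event 19 (EXEC): [IRQ2] PC=0: DEC 3 -> ACC=-3 [depth=1]
Event 20 (INT 2): INT 2 arrives: push (IRQ2, PC=1), enter IRQ2 at PC=0 (depth now 2) [depth=2]
Event 21 (EXEC): [IRQ2] PC=0: DEC 3 -> ACC=-6 [depth=2]
Event 22 (EXEC): [IRQ2] PC=1: INC 3 -> ACC=-3 [depth=2]
Event 23 (EXEC): [IRQ2] PC=2: INC 1 -> ACC=-2 [depth=2]
Event 24 (EXEC): [IRQ2] PC=3: IRET -> resume IRQ2 at PC=1 (depth now 1) [depth=1]
Event 25 (EXEC): [IRQ2] PC=1: INC 3 -> ACC=1 [depth=1]
Event 26 (EXEC): [IRQ2] PC=2: INC 1 -> ACC=2 [depth=1]
Event 27 (EXEC): [IRQ2] PC=3: IRET -> resume MAIN at PC=2 (depth now 0) [depth=0]
Event 28 (EXEC): [MAIN] PC=2: INC 5 -> ACC=7 [depth=0]
Event 29 (EXEC): [MAIN] PC=3: INC 2 -> ACC=9 [depth=0]
Event 30 (EXEC): [MAIN] PC=4: DEC 2 -> ACC=7 [depth=0]
Event 31 (EXEC): [MAIN] PC=5: DEC 2 -> ACC=5 [depth=0]
Event 32 (EXEC): [MAIN] PC=6: HALT [depth=0]
Max depth observed: 2

Answer: 2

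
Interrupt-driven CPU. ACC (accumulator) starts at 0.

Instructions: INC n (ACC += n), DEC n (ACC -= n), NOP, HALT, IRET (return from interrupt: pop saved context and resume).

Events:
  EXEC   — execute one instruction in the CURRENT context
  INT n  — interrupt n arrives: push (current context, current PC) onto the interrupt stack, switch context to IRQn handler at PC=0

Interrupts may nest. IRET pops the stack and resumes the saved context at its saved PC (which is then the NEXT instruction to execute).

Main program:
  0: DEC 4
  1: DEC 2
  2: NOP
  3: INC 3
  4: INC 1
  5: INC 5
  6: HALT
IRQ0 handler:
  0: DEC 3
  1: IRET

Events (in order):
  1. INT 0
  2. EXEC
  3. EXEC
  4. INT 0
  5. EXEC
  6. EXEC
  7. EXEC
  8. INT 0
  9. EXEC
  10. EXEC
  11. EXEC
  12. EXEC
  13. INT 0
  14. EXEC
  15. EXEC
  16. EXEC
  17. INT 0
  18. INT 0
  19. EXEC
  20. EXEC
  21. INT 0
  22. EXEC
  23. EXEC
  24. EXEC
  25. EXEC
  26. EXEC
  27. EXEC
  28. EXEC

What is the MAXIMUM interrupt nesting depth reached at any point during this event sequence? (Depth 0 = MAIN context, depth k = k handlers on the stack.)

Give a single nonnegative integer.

Event 1 (INT 0): INT 0 arrives: push (MAIN, PC=0), enter IRQ0 at PC=0 (depth now 1) [depth=1]
Event 2 (EXEC): [IRQ0] PC=0: DEC 3 -> ACC=-3 [depth=1]
Event 3 (EXEC): [IRQ0] PC=1: IRET -> resume MAIN at PC=0 (depth now 0) [depth=0]
Event 4 (INT 0): INT 0 arrives: push (MAIN, PC=0), enter IRQ0 at PC=0 (depth now 1) [depth=1]
Event 5 (EXEC): [IRQ0] PC=0: DEC 3 -> ACC=-6 [depth=1]
Event 6 (EXEC): [IRQ0] PC=1: IRET -> resume MAIN at PC=0 (depth now 0) [depth=0]
Event 7 (EXEC): [MAIN] PC=0: DEC 4 -> ACC=-10 [depth=0]
Event 8 (INT 0): INT 0 arrives: push (MAIN, PC=1), enter IRQ0 at PC=0 (depth now 1) [depth=1]
Event 9 (EXEC): [IRQ0] PC=0: DEC 3 -> ACC=-13 [depth=1]
Event 10 (EXEC): [IRQ0] PC=1: IRET -> resume MAIN at PC=1 (depth now 0) [depth=0]
Event 11 (EXEC): [MAIN] PC=1: DEC 2 -> ACC=-15 [depth=0]
Event 12 (EXEC): [MAIN] PC=2: NOP [depth=0]
Event 13 (INT 0): INT 0 arrives: push (MAIN, PC=3), enter IRQ0 at PC=0 (depth now 1) [depth=1]
Event 14 (EXEC): [IRQ0] PC=0: DEC 3 -> ACC=-18 [depth=1]
Event 15 (EXEC): [IRQ0] PC=1: IRET -> resume MAIN at PC=3 (depth now 0) [depth=0]
Event 16 (EXEC): [MAIN] PC=3: INC 3 -> ACC=-15 [depth=0]
Event 17 (INT 0): INT 0 arrives: push (MAIN, PC=4), enter IRQ0 at PC=0 (depth now 1) [depth=1]
Event 18 (INT 0): INT 0 arrives: push (IRQ0, PC=0), enter IRQ0 at PC=0 (depth now 2) [depth=2]
Event 19 (EXEC): [IRQ0] PC=0: DEC 3 -> ACC=-18 [depth=2]
Event 20 (EXEC): [IRQ0] PC=1: IRET -> resume IRQ0 at PC=0 (depth now 1) [depth=1]
Event 21 (INT 0): INT 0 arrives: push (IRQ0, PC=0), enter IRQ0 at PC=0 (depth now 2) [depth=2]
Event 22 (EXEC): [IRQ0] PC=0: DEC 3 -> ACC=-21 [depth=2]
Event 23 (EXEC): [IRQ0] PC=1: IRET -> resume IRQ0 at PC=0 (depth now 1) [depth=1]
Event 24 (EXEC): [IRQ0] PC=0: DEC 3 -> ACC=-24 [depth=1]
Event 25 (EXEC): [IRQ0] PC=1: IRET -> resume MAIN at PC=4 (depth now 0) [depth=0]
Event 26 (EXEC): [MAIN] PC=4: INC 1 -> ACC=-23 [depth=0]
Event 27 (EXEC): [MAIN] PC=5: INC 5 -> ACC=-18 [depth=0]
Event 28 (EXEC): [MAIN] PC=6: HALT [depth=0]
Max depth observed: 2

Answer: 2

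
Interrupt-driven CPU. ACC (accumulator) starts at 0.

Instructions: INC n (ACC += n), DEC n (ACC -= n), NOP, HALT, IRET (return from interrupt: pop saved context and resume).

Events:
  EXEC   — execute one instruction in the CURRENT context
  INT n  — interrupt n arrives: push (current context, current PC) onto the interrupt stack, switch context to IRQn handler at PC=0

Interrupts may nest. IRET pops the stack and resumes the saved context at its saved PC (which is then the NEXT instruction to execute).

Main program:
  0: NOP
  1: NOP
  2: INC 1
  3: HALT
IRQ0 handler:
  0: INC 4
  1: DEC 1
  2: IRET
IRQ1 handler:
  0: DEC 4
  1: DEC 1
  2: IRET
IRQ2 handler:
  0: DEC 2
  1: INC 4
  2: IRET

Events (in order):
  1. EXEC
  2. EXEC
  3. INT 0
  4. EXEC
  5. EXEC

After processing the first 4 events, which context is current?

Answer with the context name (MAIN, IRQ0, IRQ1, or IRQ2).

Event 1 (EXEC): [MAIN] PC=0: NOP
Event 2 (EXEC): [MAIN] PC=1: NOP
Event 3 (INT 0): INT 0 arrives: push (MAIN, PC=2), enter IRQ0 at PC=0 (depth now 1)
Event 4 (EXEC): [IRQ0] PC=0: INC 4 -> ACC=4

Answer: IRQ0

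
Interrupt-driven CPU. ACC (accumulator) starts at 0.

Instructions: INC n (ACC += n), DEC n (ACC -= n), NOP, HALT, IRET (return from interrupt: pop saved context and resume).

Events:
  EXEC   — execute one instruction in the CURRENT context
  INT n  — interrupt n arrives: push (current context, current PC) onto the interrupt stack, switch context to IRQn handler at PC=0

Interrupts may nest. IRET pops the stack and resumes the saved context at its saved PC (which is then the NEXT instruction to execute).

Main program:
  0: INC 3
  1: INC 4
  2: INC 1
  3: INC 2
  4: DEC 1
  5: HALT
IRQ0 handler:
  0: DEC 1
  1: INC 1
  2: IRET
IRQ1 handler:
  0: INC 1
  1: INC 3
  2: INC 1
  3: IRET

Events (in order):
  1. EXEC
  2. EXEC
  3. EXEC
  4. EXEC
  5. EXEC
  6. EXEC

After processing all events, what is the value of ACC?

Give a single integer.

Event 1 (EXEC): [MAIN] PC=0: INC 3 -> ACC=3
Event 2 (EXEC): [MAIN] PC=1: INC 4 -> ACC=7
Event 3 (EXEC): [MAIN] PC=2: INC 1 -> ACC=8
Event 4 (EXEC): [MAIN] PC=3: INC 2 -> ACC=10
Event 5 (EXEC): [MAIN] PC=4: DEC 1 -> ACC=9
Event 6 (EXEC): [MAIN] PC=5: HALT

Answer: 9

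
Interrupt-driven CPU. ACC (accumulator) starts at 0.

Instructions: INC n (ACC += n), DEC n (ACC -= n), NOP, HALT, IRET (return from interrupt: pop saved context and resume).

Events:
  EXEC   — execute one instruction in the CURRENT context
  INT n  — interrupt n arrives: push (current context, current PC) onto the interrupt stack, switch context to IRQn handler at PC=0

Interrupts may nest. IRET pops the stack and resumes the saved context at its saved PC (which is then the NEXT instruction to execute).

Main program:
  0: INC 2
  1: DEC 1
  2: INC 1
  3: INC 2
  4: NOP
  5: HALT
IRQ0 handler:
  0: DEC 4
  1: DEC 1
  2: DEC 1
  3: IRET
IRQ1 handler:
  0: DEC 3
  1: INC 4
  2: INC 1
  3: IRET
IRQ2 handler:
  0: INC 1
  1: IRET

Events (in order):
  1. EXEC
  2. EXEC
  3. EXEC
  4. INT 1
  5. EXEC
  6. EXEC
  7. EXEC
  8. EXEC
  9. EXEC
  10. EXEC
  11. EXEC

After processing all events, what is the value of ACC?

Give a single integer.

Answer: 6

Derivation:
Event 1 (EXEC): [MAIN] PC=0: INC 2 -> ACC=2
Event 2 (EXEC): [MAIN] PC=1: DEC 1 -> ACC=1
Event 3 (EXEC): [MAIN] PC=2: INC 1 -> ACC=2
Event 4 (INT 1): INT 1 arrives: push (MAIN, PC=3), enter IRQ1 at PC=0 (depth now 1)
Event 5 (EXEC): [IRQ1] PC=0: DEC 3 -> ACC=-1
Event 6 (EXEC): [IRQ1] PC=1: INC 4 -> ACC=3
Event 7 (EXEC): [IRQ1] PC=2: INC 1 -> ACC=4
Event 8 (EXEC): [IRQ1] PC=3: IRET -> resume MAIN at PC=3 (depth now 0)
Event 9 (EXEC): [MAIN] PC=3: INC 2 -> ACC=6
Event 10 (EXEC): [MAIN] PC=4: NOP
Event 11 (EXEC): [MAIN] PC=5: HALT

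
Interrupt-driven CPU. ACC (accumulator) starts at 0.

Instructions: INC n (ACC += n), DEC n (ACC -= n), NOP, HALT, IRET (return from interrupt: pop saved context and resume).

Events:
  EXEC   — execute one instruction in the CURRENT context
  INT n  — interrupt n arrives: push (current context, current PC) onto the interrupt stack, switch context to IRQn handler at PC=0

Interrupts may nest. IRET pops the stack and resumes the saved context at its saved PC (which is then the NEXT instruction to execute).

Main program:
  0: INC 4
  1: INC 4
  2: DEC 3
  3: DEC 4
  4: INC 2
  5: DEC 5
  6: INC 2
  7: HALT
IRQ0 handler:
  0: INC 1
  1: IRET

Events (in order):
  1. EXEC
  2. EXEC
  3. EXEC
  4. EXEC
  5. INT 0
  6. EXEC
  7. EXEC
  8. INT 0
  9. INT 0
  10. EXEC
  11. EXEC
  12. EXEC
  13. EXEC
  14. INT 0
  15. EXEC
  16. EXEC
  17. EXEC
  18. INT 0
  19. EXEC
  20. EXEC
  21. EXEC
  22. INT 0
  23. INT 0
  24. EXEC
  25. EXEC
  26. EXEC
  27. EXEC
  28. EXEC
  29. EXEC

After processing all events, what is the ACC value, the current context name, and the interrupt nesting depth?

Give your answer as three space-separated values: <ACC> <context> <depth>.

Event 1 (EXEC): [MAIN] PC=0: INC 4 -> ACC=4
Event 2 (EXEC): [MAIN] PC=1: INC 4 -> ACC=8
Event 3 (EXEC): [MAIN] PC=2: DEC 3 -> ACC=5
Event 4 (EXEC): [MAIN] PC=3: DEC 4 -> ACC=1
Event 5 (INT 0): INT 0 arrives: push (MAIN, PC=4), enter IRQ0 at PC=0 (depth now 1)
Event 6 (EXEC): [IRQ0] PC=0: INC 1 -> ACC=2
Event 7 (EXEC): [IRQ0] PC=1: IRET -> resume MAIN at PC=4 (depth now 0)
Event 8 (INT 0): INT 0 arrives: push (MAIN, PC=4), enter IRQ0 at PC=0 (depth now 1)
Event 9 (INT 0): INT 0 arrives: push (IRQ0, PC=0), enter IRQ0 at PC=0 (depth now 2)
Event 10 (EXEC): [IRQ0] PC=0: INC 1 -> ACC=3
Event 11 (EXEC): [IRQ0] PC=1: IRET -> resume IRQ0 at PC=0 (depth now 1)
Event 12 (EXEC): [IRQ0] PC=0: INC 1 -> ACC=4
Event 13 (EXEC): [IRQ0] PC=1: IRET -> resume MAIN at PC=4 (depth now 0)
Event 14 (INT 0): INT 0 arrives: push (MAIN, PC=4), enter IRQ0 at PC=0 (depth now 1)
Event 15 (EXEC): [IRQ0] PC=0: INC 1 -> ACC=5
Event 16 (EXEC): [IRQ0] PC=1: IRET -> resume MAIN at PC=4 (depth now 0)
Event 17 (EXEC): [MAIN] PC=4: INC 2 -> ACC=7
Event 18 (INT 0): INT 0 arrives: push (MAIN, PC=5), enter IRQ0 at PC=0 (depth now 1)
Event 19 (EXEC): [IRQ0] PC=0: INC 1 -> ACC=8
Event 20 (EXEC): [IRQ0] PC=1: IRET -> resume MAIN at PC=5 (depth now 0)
Event 21 (EXEC): [MAIN] PC=5: DEC 5 -> ACC=3
Event 22 (INT 0): INT 0 arrives: push (MAIN, PC=6), enter IRQ0 at PC=0 (depth now 1)
Event 23 (INT 0): INT 0 arrives: push (IRQ0, PC=0), enter IRQ0 at PC=0 (depth now 2)
Event 24 (EXEC): [IRQ0] PC=0: INC 1 -> ACC=4
Event 25 (EXEC): [IRQ0] PC=1: IRET -> resume IRQ0 at PC=0 (depth now 1)
Event 26 (EXEC): [IRQ0] PC=0: INC 1 -> ACC=5
Event 27 (EXEC): [IRQ0] PC=1: IRET -> resume MAIN at PC=6 (depth now 0)
Event 28 (EXEC): [MAIN] PC=6: INC 2 -> ACC=7
Event 29 (EXEC): [MAIN] PC=7: HALT

Answer: 7 MAIN 0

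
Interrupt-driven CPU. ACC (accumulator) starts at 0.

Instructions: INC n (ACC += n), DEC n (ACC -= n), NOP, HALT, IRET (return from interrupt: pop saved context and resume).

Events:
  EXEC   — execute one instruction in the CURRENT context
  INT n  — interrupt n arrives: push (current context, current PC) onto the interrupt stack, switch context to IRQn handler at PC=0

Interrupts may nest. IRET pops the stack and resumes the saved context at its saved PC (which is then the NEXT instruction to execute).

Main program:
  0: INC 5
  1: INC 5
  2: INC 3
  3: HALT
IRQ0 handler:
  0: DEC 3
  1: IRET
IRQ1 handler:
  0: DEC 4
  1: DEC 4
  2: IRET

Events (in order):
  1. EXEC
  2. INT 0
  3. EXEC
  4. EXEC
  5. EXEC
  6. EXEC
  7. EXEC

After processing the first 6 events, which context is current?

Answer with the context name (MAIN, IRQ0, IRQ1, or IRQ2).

Event 1 (EXEC): [MAIN] PC=0: INC 5 -> ACC=5
Event 2 (INT 0): INT 0 arrives: push (MAIN, PC=1), enter IRQ0 at PC=0 (depth now 1)
Event 3 (EXEC): [IRQ0] PC=0: DEC 3 -> ACC=2
Event 4 (EXEC): [IRQ0] PC=1: IRET -> resume MAIN at PC=1 (depth now 0)
Event 5 (EXEC): [MAIN] PC=1: INC 5 -> ACC=7
Event 6 (EXEC): [MAIN] PC=2: INC 3 -> ACC=10

Answer: MAIN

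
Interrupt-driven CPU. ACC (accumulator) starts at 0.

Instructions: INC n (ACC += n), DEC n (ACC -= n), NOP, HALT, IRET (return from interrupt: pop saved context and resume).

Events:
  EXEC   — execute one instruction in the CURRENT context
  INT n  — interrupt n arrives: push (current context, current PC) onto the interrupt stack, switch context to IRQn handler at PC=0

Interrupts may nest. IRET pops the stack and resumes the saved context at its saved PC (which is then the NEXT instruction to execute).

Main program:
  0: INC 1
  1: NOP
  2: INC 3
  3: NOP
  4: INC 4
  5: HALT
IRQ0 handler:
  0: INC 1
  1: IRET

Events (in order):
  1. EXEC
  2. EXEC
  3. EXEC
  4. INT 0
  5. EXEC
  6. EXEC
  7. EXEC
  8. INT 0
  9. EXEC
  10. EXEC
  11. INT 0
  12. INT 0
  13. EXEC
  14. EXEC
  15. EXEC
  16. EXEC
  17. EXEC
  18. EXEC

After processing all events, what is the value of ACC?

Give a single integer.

Event 1 (EXEC): [MAIN] PC=0: INC 1 -> ACC=1
Event 2 (EXEC): [MAIN] PC=1: NOP
Event 3 (EXEC): [MAIN] PC=2: INC 3 -> ACC=4
Event 4 (INT 0): INT 0 arrives: push (MAIN, PC=3), enter IRQ0 at PC=0 (depth now 1)
Event 5 (EXEC): [IRQ0] PC=0: INC 1 -> ACC=5
Event 6 (EXEC): [IRQ0] PC=1: IRET -> resume MAIN at PC=3 (depth now 0)
Event 7 (EXEC): [MAIN] PC=3: NOP
Event 8 (INT 0): INT 0 arrives: push (MAIN, PC=4), enter IRQ0 at PC=0 (depth now 1)
Event 9 (EXEC): [IRQ0] PC=0: INC 1 -> ACC=6
Event 10 (EXEC): [IRQ0] PC=1: IRET -> resume MAIN at PC=4 (depth now 0)
Event 11 (INT 0): INT 0 arrives: push (MAIN, PC=4), enter IRQ0 at PC=0 (depth now 1)
Event 12 (INT 0): INT 0 arrives: push (IRQ0, PC=0), enter IRQ0 at PC=0 (depth now 2)
Event 13 (EXEC): [IRQ0] PC=0: INC 1 -> ACC=7
Event 14 (EXEC): [IRQ0] PC=1: IRET -> resume IRQ0 at PC=0 (depth now 1)
Event 15 (EXEC): [IRQ0] PC=0: INC 1 -> ACC=8
Event 16 (EXEC): [IRQ0] PC=1: IRET -> resume MAIN at PC=4 (depth now 0)
Event 17 (EXEC): [MAIN] PC=4: INC 4 -> ACC=12
Event 18 (EXEC): [MAIN] PC=5: HALT

Answer: 12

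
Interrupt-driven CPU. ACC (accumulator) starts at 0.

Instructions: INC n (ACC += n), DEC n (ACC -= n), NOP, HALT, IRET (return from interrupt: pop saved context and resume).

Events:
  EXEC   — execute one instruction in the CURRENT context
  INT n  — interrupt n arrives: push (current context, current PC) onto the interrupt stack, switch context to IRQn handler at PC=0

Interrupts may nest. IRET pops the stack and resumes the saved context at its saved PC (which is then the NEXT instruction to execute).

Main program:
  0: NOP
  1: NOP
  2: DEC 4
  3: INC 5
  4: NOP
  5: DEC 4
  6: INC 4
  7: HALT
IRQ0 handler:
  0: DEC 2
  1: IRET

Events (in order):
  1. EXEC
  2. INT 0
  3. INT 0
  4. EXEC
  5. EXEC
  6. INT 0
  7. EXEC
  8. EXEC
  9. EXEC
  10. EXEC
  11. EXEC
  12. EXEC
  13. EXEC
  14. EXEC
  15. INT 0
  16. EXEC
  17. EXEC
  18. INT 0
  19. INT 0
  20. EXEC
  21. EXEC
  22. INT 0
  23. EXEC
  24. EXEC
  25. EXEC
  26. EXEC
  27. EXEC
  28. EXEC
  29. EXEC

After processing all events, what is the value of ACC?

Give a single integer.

Event 1 (EXEC): [MAIN] PC=0: NOP
Event 2 (INT 0): INT 0 arrives: push (MAIN, PC=1), enter IRQ0 at PC=0 (depth now 1)
Event 3 (INT 0): INT 0 arrives: push (IRQ0, PC=0), enter IRQ0 at PC=0 (depth now 2)
Event 4 (EXEC): [IRQ0] PC=0: DEC 2 -> ACC=-2
Event 5 (EXEC): [IRQ0] PC=1: IRET -> resume IRQ0 at PC=0 (depth now 1)
Event 6 (INT 0): INT 0 arrives: push (IRQ0, PC=0), enter IRQ0 at PC=0 (depth now 2)
Event 7 (EXEC): [IRQ0] PC=0: DEC 2 -> ACC=-4
Event 8 (EXEC): [IRQ0] PC=1: IRET -> resume IRQ0 at PC=0 (depth now 1)
Event 9 (EXEC): [IRQ0] PC=0: DEC 2 -> ACC=-6
Event 10 (EXEC): [IRQ0] PC=1: IRET -> resume MAIN at PC=1 (depth now 0)
Event 11 (EXEC): [MAIN] PC=1: NOP
Event 12 (EXEC): [MAIN] PC=2: DEC 4 -> ACC=-10
Event 13 (EXEC): [MAIN] PC=3: INC 5 -> ACC=-5
Event 14 (EXEC): [MAIN] PC=4: NOP
Event 15 (INT 0): INT 0 arrives: push (MAIN, PC=5), enter IRQ0 at PC=0 (depth now 1)
Event 16 (EXEC): [IRQ0] PC=0: DEC 2 -> ACC=-7
Event 17 (EXEC): [IRQ0] PC=1: IRET -> resume MAIN at PC=5 (depth now 0)
Event 18 (INT 0): INT 0 arrives: push (MAIN, PC=5), enter IRQ0 at PC=0 (depth now 1)
Event 19 (INT 0): INT 0 arrives: push (IRQ0, PC=0), enter IRQ0 at PC=0 (depth now 2)
Event 20 (EXEC): [IRQ0] PC=0: DEC 2 -> ACC=-9
Event 21 (EXEC): [IRQ0] PC=1: IRET -> resume IRQ0 at PC=0 (depth now 1)
Event 22 (INT 0): INT 0 arrives: push (IRQ0, PC=0), enter IRQ0 at PC=0 (depth now 2)
Event 23 (EXEC): [IRQ0] PC=0: DEC 2 -> ACC=-11
Event 24 (EXEC): [IRQ0] PC=1: IRET -> resume IRQ0 at PC=0 (depth now 1)
Event 25 (EXEC): [IRQ0] PC=0: DEC 2 -> ACC=-13
Event 26 (EXEC): [IRQ0] PC=1: IRET -> resume MAIN at PC=5 (depth now 0)
Event 27 (EXEC): [MAIN] PC=5: DEC 4 -> ACC=-17
Event 28 (EXEC): [MAIN] PC=6: INC 4 -> ACC=-13
Event 29 (EXEC): [MAIN] PC=7: HALT

Answer: -13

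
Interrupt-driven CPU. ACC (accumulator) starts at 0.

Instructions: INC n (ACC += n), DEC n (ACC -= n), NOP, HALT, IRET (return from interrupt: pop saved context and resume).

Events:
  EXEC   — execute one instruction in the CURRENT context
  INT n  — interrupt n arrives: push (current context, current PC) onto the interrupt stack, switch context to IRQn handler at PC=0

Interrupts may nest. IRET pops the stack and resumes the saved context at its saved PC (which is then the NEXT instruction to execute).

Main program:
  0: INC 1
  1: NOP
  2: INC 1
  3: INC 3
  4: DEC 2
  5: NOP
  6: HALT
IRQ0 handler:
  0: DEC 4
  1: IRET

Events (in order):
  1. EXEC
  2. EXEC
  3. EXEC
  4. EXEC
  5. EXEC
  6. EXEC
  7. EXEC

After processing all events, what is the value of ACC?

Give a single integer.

Event 1 (EXEC): [MAIN] PC=0: INC 1 -> ACC=1
Event 2 (EXEC): [MAIN] PC=1: NOP
Event 3 (EXEC): [MAIN] PC=2: INC 1 -> ACC=2
Event 4 (EXEC): [MAIN] PC=3: INC 3 -> ACC=5
Event 5 (EXEC): [MAIN] PC=4: DEC 2 -> ACC=3
Event 6 (EXEC): [MAIN] PC=5: NOP
Event 7 (EXEC): [MAIN] PC=6: HALT

Answer: 3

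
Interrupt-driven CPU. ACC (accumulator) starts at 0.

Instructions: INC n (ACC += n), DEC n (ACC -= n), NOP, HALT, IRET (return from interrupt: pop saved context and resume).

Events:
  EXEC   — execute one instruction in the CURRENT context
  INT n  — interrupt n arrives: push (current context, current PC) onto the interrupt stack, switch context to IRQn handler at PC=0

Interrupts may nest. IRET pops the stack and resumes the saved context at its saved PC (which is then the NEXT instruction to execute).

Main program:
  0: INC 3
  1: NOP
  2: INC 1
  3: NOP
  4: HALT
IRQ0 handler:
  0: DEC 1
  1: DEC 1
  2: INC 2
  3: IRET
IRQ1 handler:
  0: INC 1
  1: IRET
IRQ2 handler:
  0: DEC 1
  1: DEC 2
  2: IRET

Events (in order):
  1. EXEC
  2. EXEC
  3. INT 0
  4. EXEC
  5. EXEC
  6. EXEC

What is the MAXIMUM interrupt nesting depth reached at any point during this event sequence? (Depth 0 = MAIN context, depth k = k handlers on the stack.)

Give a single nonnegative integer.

Event 1 (EXEC): [MAIN] PC=0: INC 3 -> ACC=3 [depth=0]
Event 2 (EXEC): [MAIN] PC=1: NOP [depth=0]
Event 3 (INT 0): INT 0 arrives: push (MAIN, PC=2), enter IRQ0 at PC=0 (depth now 1) [depth=1]
Event 4 (EXEC): [IRQ0] PC=0: DEC 1 -> ACC=2 [depth=1]
Event 5 (EXEC): [IRQ0] PC=1: DEC 1 -> ACC=1 [depth=1]
Event 6 (EXEC): [IRQ0] PC=2: INC 2 -> ACC=3 [depth=1]
Max depth observed: 1

Answer: 1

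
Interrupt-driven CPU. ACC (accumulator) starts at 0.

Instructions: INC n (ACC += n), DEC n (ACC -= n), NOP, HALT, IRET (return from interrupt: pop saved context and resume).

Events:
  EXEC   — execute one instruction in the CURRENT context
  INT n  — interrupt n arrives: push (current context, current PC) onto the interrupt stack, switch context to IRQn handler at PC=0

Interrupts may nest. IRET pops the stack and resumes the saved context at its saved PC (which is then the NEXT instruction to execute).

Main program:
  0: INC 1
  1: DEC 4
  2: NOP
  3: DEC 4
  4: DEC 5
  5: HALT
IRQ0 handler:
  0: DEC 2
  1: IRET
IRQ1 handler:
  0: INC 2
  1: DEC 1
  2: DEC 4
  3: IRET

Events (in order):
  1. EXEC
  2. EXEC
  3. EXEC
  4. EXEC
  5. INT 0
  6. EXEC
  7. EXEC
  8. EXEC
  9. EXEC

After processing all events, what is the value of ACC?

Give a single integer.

Event 1 (EXEC): [MAIN] PC=0: INC 1 -> ACC=1
Event 2 (EXEC): [MAIN] PC=1: DEC 4 -> ACC=-3
Event 3 (EXEC): [MAIN] PC=2: NOP
Event 4 (EXEC): [MAIN] PC=3: DEC 4 -> ACC=-7
Event 5 (INT 0): INT 0 arrives: push (MAIN, PC=4), enter IRQ0 at PC=0 (depth now 1)
Event 6 (EXEC): [IRQ0] PC=0: DEC 2 -> ACC=-9
Event 7 (EXEC): [IRQ0] PC=1: IRET -> resume MAIN at PC=4 (depth now 0)
Event 8 (EXEC): [MAIN] PC=4: DEC 5 -> ACC=-14
Event 9 (EXEC): [MAIN] PC=5: HALT

Answer: -14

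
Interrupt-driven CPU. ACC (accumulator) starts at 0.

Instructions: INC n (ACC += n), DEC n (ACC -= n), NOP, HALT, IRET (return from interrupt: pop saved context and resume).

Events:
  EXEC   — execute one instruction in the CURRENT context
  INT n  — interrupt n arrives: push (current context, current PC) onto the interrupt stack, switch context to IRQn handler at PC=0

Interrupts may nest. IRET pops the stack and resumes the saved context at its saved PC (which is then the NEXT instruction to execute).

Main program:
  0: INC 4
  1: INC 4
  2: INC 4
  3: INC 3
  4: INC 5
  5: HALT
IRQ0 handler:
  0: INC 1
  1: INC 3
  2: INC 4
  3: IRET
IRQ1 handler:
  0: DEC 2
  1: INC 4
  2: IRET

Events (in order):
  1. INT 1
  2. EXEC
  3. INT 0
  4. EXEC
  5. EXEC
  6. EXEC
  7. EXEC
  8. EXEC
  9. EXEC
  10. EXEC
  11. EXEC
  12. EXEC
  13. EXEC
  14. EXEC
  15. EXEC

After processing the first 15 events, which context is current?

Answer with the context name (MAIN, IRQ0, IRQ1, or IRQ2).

Event 1 (INT 1): INT 1 arrives: push (MAIN, PC=0), enter IRQ1 at PC=0 (depth now 1)
Event 2 (EXEC): [IRQ1] PC=0: DEC 2 -> ACC=-2
Event 3 (INT 0): INT 0 arrives: push (IRQ1, PC=1), enter IRQ0 at PC=0 (depth now 2)
Event 4 (EXEC): [IRQ0] PC=0: INC 1 -> ACC=-1
Event 5 (EXEC): [IRQ0] PC=1: INC 3 -> ACC=2
Event 6 (EXEC): [IRQ0] PC=2: INC 4 -> ACC=6
Event 7 (EXEC): [IRQ0] PC=3: IRET -> resume IRQ1 at PC=1 (depth now 1)
Event 8 (EXEC): [IRQ1] PC=1: INC 4 -> ACC=10
Event 9 (EXEC): [IRQ1] PC=2: IRET -> resume MAIN at PC=0 (depth now 0)
Event 10 (EXEC): [MAIN] PC=0: INC 4 -> ACC=14
Event 11 (EXEC): [MAIN] PC=1: INC 4 -> ACC=18
Event 12 (EXEC): [MAIN] PC=2: INC 4 -> ACC=22
Event 13 (EXEC): [MAIN] PC=3: INC 3 -> ACC=25
Event 14 (EXEC): [MAIN] PC=4: INC 5 -> ACC=30
Event 15 (EXEC): [MAIN] PC=5: HALT

Answer: MAIN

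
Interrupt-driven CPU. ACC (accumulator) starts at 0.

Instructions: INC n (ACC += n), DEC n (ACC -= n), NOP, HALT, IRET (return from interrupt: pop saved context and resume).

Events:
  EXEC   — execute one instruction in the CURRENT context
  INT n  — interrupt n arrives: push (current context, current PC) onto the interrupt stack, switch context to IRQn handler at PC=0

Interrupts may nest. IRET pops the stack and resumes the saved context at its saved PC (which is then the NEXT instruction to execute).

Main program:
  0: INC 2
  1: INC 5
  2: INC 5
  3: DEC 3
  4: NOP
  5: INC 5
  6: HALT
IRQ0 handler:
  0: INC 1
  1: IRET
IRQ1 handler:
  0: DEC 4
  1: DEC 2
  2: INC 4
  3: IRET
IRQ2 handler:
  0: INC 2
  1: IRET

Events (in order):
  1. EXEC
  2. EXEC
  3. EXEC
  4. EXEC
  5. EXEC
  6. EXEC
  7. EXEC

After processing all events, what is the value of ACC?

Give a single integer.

Event 1 (EXEC): [MAIN] PC=0: INC 2 -> ACC=2
Event 2 (EXEC): [MAIN] PC=1: INC 5 -> ACC=7
Event 3 (EXEC): [MAIN] PC=2: INC 5 -> ACC=12
Event 4 (EXEC): [MAIN] PC=3: DEC 3 -> ACC=9
Event 5 (EXEC): [MAIN] PC=4: NOP
Event 6 (EXEC): [MAIN] PC=5: INC 5 -> ACC=14
Event 7 (EXEC): [MAIN] PC=6: HALT

Answer: 14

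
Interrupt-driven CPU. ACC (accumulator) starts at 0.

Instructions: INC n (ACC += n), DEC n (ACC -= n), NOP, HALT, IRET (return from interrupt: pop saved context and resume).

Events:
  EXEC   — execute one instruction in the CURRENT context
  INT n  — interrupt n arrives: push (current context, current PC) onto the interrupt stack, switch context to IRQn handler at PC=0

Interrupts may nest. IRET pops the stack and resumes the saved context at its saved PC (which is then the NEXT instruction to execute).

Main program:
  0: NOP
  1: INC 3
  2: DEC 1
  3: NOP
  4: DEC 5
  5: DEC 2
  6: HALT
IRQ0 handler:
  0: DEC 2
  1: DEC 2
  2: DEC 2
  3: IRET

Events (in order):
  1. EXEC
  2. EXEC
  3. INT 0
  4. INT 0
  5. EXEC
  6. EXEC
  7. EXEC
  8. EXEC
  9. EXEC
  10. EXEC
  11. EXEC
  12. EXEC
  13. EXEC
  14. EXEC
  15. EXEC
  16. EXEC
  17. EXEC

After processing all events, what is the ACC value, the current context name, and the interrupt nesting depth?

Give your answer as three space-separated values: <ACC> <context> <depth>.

Answer: -17 MAIN 0

Derivation:
Event 1 (EXEC): [MAIN] PC=0: NOP
Event 2 (EXEC): [MAIN] PC=1: INC 3 -> ACC=3
Event 3 (INT 0): INT 0 arrives: push (MAIN, PC=2), enter IRQ0 at PC=0 (depth now 1)
Event 4 (INT 0): INT 0 arrives: push (IRQ0, PC=0), enter IRQ0 at PC=0 (depth now 2)
Event 5 (EXEC): [IRQ0] PC=0: DEC 2 -> ACC=1
Event 6 (EXEC): [IRQ0] PC=1: DEC 2 -> ACC=-1
Event 7 (EXEC): [IRQ0] PC=2: DEC 2 -> ACC=-3
Event 8 (EXEC): [IRQ0] PC=3: IRET -> resume IRQ0 at PC=0 (depth now 1)
Event 9 (EXEC): [IRQ0] PC=0: DEC 2 -> ACC=-5
Event 10 (EXEC): [IRQ0] PC=1: DEC 2 -> ACC=-7
Event 11 (EXEC): [IRQ0] PC=2: DEC 2 -> ACC=-9
Event 12 (EXEC): [IRQ0] PC=3: IRET -> resume MAIN at PC=2 (depth now 0)
Event 13 (EXEC): [MAIN] PC=2: DEC 1 -> ACC=-10
Event 14 (EXEC): [MAIN] PC=3: NOP
Event 15 (EXEC): [MAIN] PC=4: DEC 5 -> ACC=-15
Event 16 (EXEC): [MAIN] PC=5: DEC 2 -> ACC=-17
Event 17 (EXEC): [MAIN] PC=6: HALT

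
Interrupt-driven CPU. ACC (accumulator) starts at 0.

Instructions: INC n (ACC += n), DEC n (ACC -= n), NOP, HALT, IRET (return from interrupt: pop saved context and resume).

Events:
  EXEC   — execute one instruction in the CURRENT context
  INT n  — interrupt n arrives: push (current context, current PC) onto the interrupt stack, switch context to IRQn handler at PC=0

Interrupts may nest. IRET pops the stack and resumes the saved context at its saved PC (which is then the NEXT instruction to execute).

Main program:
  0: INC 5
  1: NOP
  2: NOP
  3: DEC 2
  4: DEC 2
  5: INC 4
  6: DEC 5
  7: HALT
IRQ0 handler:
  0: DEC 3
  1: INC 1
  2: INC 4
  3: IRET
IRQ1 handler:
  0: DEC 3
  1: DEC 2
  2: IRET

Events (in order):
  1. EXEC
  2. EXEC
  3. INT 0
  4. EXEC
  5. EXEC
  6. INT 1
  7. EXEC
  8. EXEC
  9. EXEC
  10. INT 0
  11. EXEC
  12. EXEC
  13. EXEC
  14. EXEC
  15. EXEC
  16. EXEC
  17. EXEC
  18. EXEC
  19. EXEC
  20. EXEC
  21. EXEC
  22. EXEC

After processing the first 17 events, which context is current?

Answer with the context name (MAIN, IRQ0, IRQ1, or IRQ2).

Answer: MAIN

Derivation:
Event 1 (EXEC): [MAIN] PC=0: INC 5 -> ACC=5
Event 2 (EXEC): [MAIN] PC=1: NOP
Event 3 (INT 0): INT 0 arrives: push (MAIN, PC=2), enter IRQ0 at PC=0 (depth now 1)
Event 4 (EXEC): [IRQ0] PC=0: DEC 3 -> ACC=2
Event 5 (EXEC): [IRQ0] PC=1: INC 1 -> ACC=3
Event 6 (INT 1): INT 1 arrives: push (IRQ0, PC=2), enter IRQ1 at PC=0 (depth now 2)
Event 7 (EXEC): [IRQ1] PC=0: DEC 3 -> ACC=0
Event 8 (EXEC): [IRQ1] PC=1: DEC 2 -> ACC=-2
Event 9 (EXEC): [IRQ1] PC=2: IRET -> resume IRQ0 at PC=2 (depth now 1)
Event 10 (INT 0): INT 0 arrives: push (IRQ0, PC=2), enter IRQ0 at PC=0 (depth now 2)
Event 11 (EXEC): [IRQ0] PC=0: DEC 3 -> ACC=-5
Event 12 (EXEC): [IRQ0] PC=1: INC 1 -> ACC=-4
Event 13 (EXEC): [IRQ0] PC=2: INC 4 -> ACC=0
Event 14 (EXEC): [IRQ0] PC=3: IRET -> resume IRQ0 at PC=2 (depth now 1)
Event 15 (EXEC): [IRQ0] PC=2: INC 4 -> ACC=4
Event 16 (EXEC): [IRQ0] PC=3: IRET -> resume MAIN at PC=2 (depth now 0)
Event 17 (EXEC): [MAIN] PC=2: NOP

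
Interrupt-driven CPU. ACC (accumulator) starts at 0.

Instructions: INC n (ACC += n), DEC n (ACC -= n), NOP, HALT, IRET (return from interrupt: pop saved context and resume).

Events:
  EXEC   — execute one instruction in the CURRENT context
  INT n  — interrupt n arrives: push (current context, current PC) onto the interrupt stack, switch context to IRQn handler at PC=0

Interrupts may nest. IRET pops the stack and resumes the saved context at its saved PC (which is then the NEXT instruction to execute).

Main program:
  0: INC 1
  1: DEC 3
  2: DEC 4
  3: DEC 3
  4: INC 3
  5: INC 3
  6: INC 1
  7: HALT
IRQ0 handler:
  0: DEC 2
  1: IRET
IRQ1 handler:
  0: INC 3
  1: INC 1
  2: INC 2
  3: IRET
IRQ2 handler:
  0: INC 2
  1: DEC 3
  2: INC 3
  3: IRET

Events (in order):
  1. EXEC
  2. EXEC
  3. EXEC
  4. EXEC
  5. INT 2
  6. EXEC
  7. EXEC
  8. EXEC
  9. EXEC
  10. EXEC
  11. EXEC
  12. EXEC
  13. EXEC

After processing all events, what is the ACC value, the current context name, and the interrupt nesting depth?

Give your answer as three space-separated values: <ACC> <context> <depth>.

Answer: 0 MAIN 0

Derivation:
Event 1 (EXEC): [MAIN] PC=0: INC 1 -> ACC=1
Event 2 (EXEC): [MAIN] PC=1: DEC 3 -> ACC=-2
Event 3 (EXEC): [MAIN] PC=2: DEC 4 -> ACC=-6
Event 4 (EXEC): [MAIN] PC=3: DEC 3 -> ACC=-9
Event 5 (INT 2): INT 2 arrives: push (MAIN, PC=4), enter IRQ2 at PC=0 (depth now 1)
Event 6 (EXEC): [IRQ2] PC=0: INC 2 -> ACC=-7
Event 7 (EXEC): [IRQ2] PC=1: DEC 3 -> ACC=-10
Event 8 (EXEC): [IRQ2] PC=2: INC 3 -> ACC=-7
Event 9 (EXEC): [IRQ2] PC=3: IRET -> resume MAIN at PC=4 (depth now 0)
Event 10 (EXEC): [MAIN] PC=4: INC 3 -> ACC=-4
Event 11 (EXEC): [MAIN] PC=5: INC 3 -> ACC=-1
Event 12 (EXEC): [MAIN] PC=6: INC 1 -> ACC=0
Event 13 (EXEC): [MAIN] PC=7: HALT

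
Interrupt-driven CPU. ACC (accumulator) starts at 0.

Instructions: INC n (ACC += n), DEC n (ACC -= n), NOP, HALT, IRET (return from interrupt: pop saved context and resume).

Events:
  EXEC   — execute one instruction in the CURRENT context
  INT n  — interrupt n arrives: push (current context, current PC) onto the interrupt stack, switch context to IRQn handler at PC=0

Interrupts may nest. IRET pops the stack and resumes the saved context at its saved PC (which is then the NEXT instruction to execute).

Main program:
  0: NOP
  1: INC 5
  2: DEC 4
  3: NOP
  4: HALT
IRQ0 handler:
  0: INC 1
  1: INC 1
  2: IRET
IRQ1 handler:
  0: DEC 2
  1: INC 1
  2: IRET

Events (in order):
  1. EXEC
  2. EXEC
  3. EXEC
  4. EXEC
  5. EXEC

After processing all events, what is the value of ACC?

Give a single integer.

Event 1 (EXEC): [MAIN] PC=0: NOP
Event 2 (EXEC): [MAIN] PC=1: INC 5 -> ACC=5
Event 3 (EXEC): [MAIN] PC=2: DEC 4 -> ACC=1
Event 4 (EXEC): [MAIN] PC=3: NOP
Event 5 (EXEC): [MAIN] PC=4: HALT

Answer: 1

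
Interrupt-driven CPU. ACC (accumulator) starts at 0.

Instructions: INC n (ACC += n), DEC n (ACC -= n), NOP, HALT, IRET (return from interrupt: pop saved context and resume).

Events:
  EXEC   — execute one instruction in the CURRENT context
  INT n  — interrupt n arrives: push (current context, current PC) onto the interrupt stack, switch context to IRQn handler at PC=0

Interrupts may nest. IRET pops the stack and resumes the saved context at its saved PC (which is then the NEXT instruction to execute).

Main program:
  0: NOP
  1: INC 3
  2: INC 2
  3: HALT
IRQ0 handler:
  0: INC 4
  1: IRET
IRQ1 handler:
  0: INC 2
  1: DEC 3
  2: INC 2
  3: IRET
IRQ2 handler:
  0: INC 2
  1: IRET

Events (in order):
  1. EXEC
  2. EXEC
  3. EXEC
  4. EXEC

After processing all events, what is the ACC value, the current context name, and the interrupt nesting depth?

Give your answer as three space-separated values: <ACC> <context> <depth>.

Event 1 (EXEC): [MAIN] PC=0: NOP
Event 2 (EXEC): [MAIN] PC=1: INC 3 -> ACC=3
Event 3 (EXEC): [MAIN] PC=2: INC 2 -> ACC=5
Event 4 (EXEC): [MAIN] PC=3: HALT

Answer: 5 MAIN 0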